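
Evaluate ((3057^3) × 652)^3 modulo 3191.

(3057)^3 ≡ 3101 (mod 3191)
3101 × 652 = 2021852 ≡ 1949 (mod 3191)
(1949)^3 ≡ 2339 (mod 3191)

2339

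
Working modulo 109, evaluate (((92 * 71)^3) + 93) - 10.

7

92 * 71 = 6532 ≡ 101 (mod 109)
(101)^3 ≡ 33 (mod 109)
33 + 93 = 126 ≡ 17 (mod 109)
17 - 10 = 7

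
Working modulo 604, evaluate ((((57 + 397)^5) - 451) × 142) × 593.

57 + 397 = 454
(454)^5 ≡ 152 (mod 604)
152 - 451 = -299 ≡ 305 (mod 604)
305 × 142 = 43310 ≡ 426 (mod 604)
426 × 593 = 252618 ≡ 146 (mod 604)

146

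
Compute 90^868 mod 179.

By square-and-multiply:
868 in binary is 1101100100, i.e. 868 = 512 + 256 + 64 + 32 + 4.
90^1 ≡ 90 (mod 179)
90^2 ≡ 90^2 = 8100 ≡ 45 (mod 179)
90^4 ≡ 45^2 = 2025 ≡ 56 (mod 179)
90^8 ≡ 56^2 = 3136 ≡ 93 (mod 179)
90^16 ≡ 93^2 = 8649 ≡ 57 (mod 179)
90^32 ≡ 57^2 = 3249 ≡ 27 (mod 179)
90^64 ≡ 27^2 = 729 ≡ 13 (mod 179)
90^128 ≡ 13^2 = 169 (mod 179)
90^256 ≡ 169^2 = 28561 ≡ 100 (mod 179)
90^512 ≡ 100^2 = 10000 ≡ 155 (mod 179)
90^868 = 90^512 * 90^256 * 90^64 * 90^32 * 90^4 ≡ 155 * 100 * 13 * 27 * 56 (mod 179).
Accumulate the product:
155 * 100 = 15500 ≡ 106
106 * 13 = 1378 ≡ 125
125 * 27 = 3375 ≡ 153
153 * 56 = 8568 ≡ 155

155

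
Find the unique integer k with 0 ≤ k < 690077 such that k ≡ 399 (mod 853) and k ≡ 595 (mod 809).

853⁻¹ mod 809: 853*570 ≡ 1 (mod 809), so 853⁻¹ ≡ 570.
k = 399 + 853*((595 − 399)*570 mod 809) = 399 + 853*78 = 66933.

66933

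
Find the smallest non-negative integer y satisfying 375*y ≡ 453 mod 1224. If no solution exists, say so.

11

gcd(375, 1224) = 3, and 3 | 453, so solutions exist.
Divide through by 3: 125*y = 151 (mod 408).
125⁻¹ ≡ 173 (mod 408).
y ≡ 173*151 ≡ 11 (mod 408).
The smallest non-negative solution is y = 11.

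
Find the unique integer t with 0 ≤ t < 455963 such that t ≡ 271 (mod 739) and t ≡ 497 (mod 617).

76388

739⁻¹ mod 617: 739×440 ≡ 1 (mod 617), so 739⁻¹ ≡ 440.
t = 271 + 739×((497 − 271)×440 mod 617) = 271 + 739×103 = 76388.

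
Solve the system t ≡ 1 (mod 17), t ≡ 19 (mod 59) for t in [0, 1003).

17⁻¹ mod 59: 17×7 ≡ 1 (mod 59), so 17⁻¹ ≡ 7.
t = 1 + 17×((19 − 1)×7 mod 59) = 1 + 17×8 = 137.
Check: 137 mod 17 = 1, 137 mod 59 = 19. ✓

137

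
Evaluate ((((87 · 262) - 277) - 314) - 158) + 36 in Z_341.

87 · 262 = 22794 ≡ 288 (mod 341)
288 - 277 = 11
11 - 314 = -303 ≡ 38 (mod 341)
38 - 158 = -120 ≡ 221 (mod 341)
221 + 36 = 257

257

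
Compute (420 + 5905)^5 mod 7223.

420 + 5905 = 6325
(6325)^5 ≡ 5550 (mod 7223)

5550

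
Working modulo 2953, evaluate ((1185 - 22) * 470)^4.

1185 - 22 = 1163
1163 * 470 = 546610 ≡ 305 (mod 2953)
(305)^4 ≡ 2245 (mod 2953)

2245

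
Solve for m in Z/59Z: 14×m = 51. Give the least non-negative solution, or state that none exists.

gcd(14, 59) = 1, so a unique solution mod 59 exists.
14⁻¹ ≡ 38 (mod 59).
m ≡ 38×51 ≡ 50 (mod 59).

50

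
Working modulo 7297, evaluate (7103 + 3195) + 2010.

5011

7103 + 3195 = 10298 ≡ 3001 (mod 7297)
3001 + 2010 = 5011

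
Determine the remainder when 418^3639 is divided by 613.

198

3639 in binary is 111000110111, i.e. 3639 = 2048 + 1024 + 512 + 32 + 16 + 4 + 2 + 1.
418^1 ≡ 418 (mod 613)
418^2 ≡ 418^2 = 174724 ≡ 19 (mod 613)
418^4 ≡ 19^2 = 361 (mod 613)
418^8 ≡ 361^2 = 130321 ≡ 365 (mod 613)
418^16 ≡ 365^2 = 133225 ≡ 204 (mod 613)
418^32 ≡ 204^2 = 41616 ≡ 545 (mod 613)
418^64 ≡ 545^2 = 297025 ≡ 333 (mod 613)
418^128 ≡ 333^2 = 110889 ≡ 549 (mod 613)
418^256 ≡ 549^2 = 301401 ≡ 418 (mod 613)
418^512 ≡ 418^2 = 174724 ≡ 19 (mod 613)
418^1024 ≡ 19^2 = 361 (mod 613)
418^2048 ≡ 361^2 = 130321 ≡ 365 (mod 613)
418^3639 = 418^2048 × 418^1024 × 418^512 × 418^32 × 418^16 × 418^4 × 418^2 × 418^1 ≡ 365 × 361 × 19 × 545 × 204 × 361 × 19 × 418 (mod 613).
Accumulate the product:
365 × 361 = 131765 ≡ 583
583 × 19 = 11077 ≡ 43
43 × 545 = 23435 ≡ 141
141 × 204 = 28764 ≡ 566
566 × 361 = 204326 ≡ 197
197 × 19 = 3743 ≡ 65
65 × 418 = 27170 ≡ 198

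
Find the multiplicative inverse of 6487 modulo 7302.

5089

7302 = 1·6487 + 815
6487 = 7·815 + 782
815 = 1·782 + 33
782 = 23·33 + 23
33 = 1·23 + 10
23 = 2·10 + 3
10 = 3·3 + 1
3 = 3·1 + 0
gcd(6487, 7302) = 1, so the inverse exists.
Back-substitute for 1:
1 = 1·10 − 3·3
  = −3·23 + 7·10
  = 7·33 − 10·23
  = −10·782 + 237·33
  = 237·815 − 247·782
  = −247·6487 + 1966·815
  = 1966·7302 − 2213·6487
So 6487⁻¹ ≡ −2213 ≡ 5089 (mod 7302).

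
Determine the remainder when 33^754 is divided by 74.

7

Using repeated squaring:
33^1 ≡ 33 (mod 74)
33^2 ≡ 33^2 = 1089 ≡ 53 (mod 74)
33^4 ≡ 53^2 = 2809 ≡ 71 (mod 74)
33^8 ≡ 71^2 = 5041 ≡ 9 (mod 74)
33^16 ≡ 9^2 = 81 ≡ 7 (mod 74)
33^32 ≡ 7^2 = 49 (mod 74)
33^64 ≡ 49^2 = 2401 ≡ 33 (mod 74)
33^128 ≡ 33^2 = 1089 ≡ 53 (mod 74)
33^256 ≡ 53^2 = 2809 ≡ 71 (mod 74)
33^512 ≡ 71^2 = 5041 ≡ 9 (mod 74)
33^754 = 33^512 * 33^128 * 33^64 * 33^32 * 33^16 * 33^2 ≡ 9 * 53 * 33 * 49 * 7 * 53 (mod 74).
Accumulate the product:
9 * 53 = 477 ≡ 33
33 * 33 = 1089 ≡ 53
53 * 49 = 2597 ≡ 7
7 * 7 = 49
49 * 53 = 2597 ≡ 7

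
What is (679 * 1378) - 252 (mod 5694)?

679 * 1378 = 935662 ≡ 1846 (mod 5694)
1846 - 252 = 1594

1594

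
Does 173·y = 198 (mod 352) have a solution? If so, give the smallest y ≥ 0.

286

gcd(173, 352) = 1, so a unique solution mod 352 exists.
173⁻¹ ≡ 293 (mod 352).
y ≡ 293·198 ≡ 286 (mod 352).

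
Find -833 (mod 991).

158

-833 = -1×991 + 158, so -833 ≡ 158 (mod 991).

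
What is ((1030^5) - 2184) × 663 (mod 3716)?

(1030)^5 ≡ 2996 (mod 3716)
2996 - 2184 = 812
812 × 663 = 538356 ≡ 3252 (mod 3716)

3252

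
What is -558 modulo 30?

-558 = -19×30 + 12, so -558 ≡ 12 (mod 30).

12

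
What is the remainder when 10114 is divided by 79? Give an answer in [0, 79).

10114 = 128×79 + 2, so 10114 ≡ 2 (mod 79).

2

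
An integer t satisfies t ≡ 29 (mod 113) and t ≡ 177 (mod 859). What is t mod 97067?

43986

113⁻¹ mod 859: 113×821 ≡ 1 (mod 859), so 113⁻¹ ≡ 821.
t = 29 + 113×((177 − 29)×821 mod 859) = 29 + 113×389 = 43986.
Check: 43986 mod 113 = 29, 43986 mod 859 = 177. ✓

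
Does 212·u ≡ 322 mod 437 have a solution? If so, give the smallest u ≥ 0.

gcd(212, 437) = 1, so a unique solution mod 437 exists.
212⁻¹ ≡ 336 (mod 437).
u ≡ 336·322 ≡ 253 (mod 437).

253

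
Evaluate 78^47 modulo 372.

132

By square-and-multiply:
78^1 ≡ 78 (mod 372)
78^2 ≡ 78^2 = 6084 ≡ 132 (mod 372)
78^4 ≡ 132^2 = 17424 ≡ 312 (mod 372)
78^8 ≡ 312^2 = 97344 ≡ 252 (mod 372)
78^16 ≡ 252^2 = 63504 ≡ 264 (mod 372)
78^32 ≡ 264^2 = 69696 ≡ 132 (mod 372)
78^47 = 78^32 × 78^8 × 78^4 × 78^2 × 78^1 ≡ 132 × 252 × 312 × 132 × 78 (mod 372).
Accumulate the product:
132 × 252 = 33264 ≡ 156
156 × 312 = 48672 ≡ 312
312 × 132 = 41184 ≡ 264
264 × 78 = 20592 ≡ 132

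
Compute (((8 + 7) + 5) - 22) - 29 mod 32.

1

8 + 7 = 15
15 + 5 = 20
20 - 22 = -2 ≡ 30 (mod 32)
30 - 29 = 1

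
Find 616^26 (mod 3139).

26 in binary is 11010, i.e. 26 = 16 + 8 + 2.
616^1 ≡ 616 (mod 3139)
616^2 ≡ 616^2 = 379456 ≡ 2776 (mod 3139)
616^4 ≡ 2776^2 = 7706176 ≡ 3070 (mod 3139)
616^8 ≡ 3070^2 = 9424900 ≡ 1622 (mod 3139)
616^16 ≡ 1622^2 = 2630884 ≡ 402 (mod 3139)
616^26 = 616^16 × 616^8 × 616^2 ≡ 402 × 1622 × 2776 (mod 3139).
Accumulate the product:
402 × 1622 = 652044 ≡ 2271
2271 × 2776 = 6304296 ≡ 1184

1184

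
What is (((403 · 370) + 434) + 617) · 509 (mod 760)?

269

403 · 370 = 149110 ≡ 150 (mod 760)
150 + 434 = 584
584 + 617 = 1201 ≡ 441 (mod 760)
441 · 509 = 224469 ≡ 269 (mod 760)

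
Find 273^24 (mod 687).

42

Compute successive squares:
24 in binary is 11000, i.e. 24 = 16 + 8.
273^1 ≡ 273 (mod 687)
273^2 ≡ 273^2 = 74529 ≡ 333 (mod 687)
273^4 ≡ 333^2 = 110889 ≡ 282 (mod 687)
273^8 ≡ 282^2 = 79524 ≡ 519 (mod 687)
273^16 ≡ 519^2 = 269361 ≡ 57 (mod 687)
273^24 = 273^16 · 273^8 ≡ 57 · 519 (mod 687).
57 · 519 = 29583 ≡ 42 (mod 687).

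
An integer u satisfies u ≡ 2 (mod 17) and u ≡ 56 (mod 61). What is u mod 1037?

971

17⁻¹ mod 61: 17*18 ≡ 1 (mod 61), so 17⁻¹ ≡ 18.
u = 2 + 17*((56 − 2)*18 mod 61) = 2 + 17*57 = 971.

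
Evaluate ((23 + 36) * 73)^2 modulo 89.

68

23 + 36 = 59
59 * 73 = 4307 ≡ 35 (mod 89)
(35)^2 ≡ 68 (mod 89)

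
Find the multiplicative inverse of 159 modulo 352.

31

Run the extended Euclidean algorithm:
352 = 2×159 + 34
159 = 4×34 + 23
34 = 1×23 + 11
23 = 2×11 + 1
11 = 11×1 + 0
gcd(159, 352) = 1, so the inverse exists.
Bézout: 1 = −14×352 + 31×159.
So 159⁻¹ ≡ 31 (mod 352).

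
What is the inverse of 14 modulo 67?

67 = 4·14 + 11
14 = 1·11 + 3
11 = 3·3 + 2
3 = 1·2 + 1
2 = 2·1 + 0
gcd(14, 67) = 1, so the inverse exists.
Back-substitute for 1:
1 = 1·3 − 1·2
  = −1·11 + 4·3
  = 4·14 − 5·11
  = −5·67 + 24·14
So 14⁻¹ ≡ 24 (mod 67).

24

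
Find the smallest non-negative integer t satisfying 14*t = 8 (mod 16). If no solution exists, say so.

gcd(14, 16) = 2, and 2 | 8, so solutions exist.
Divide through by 2: 7*t ≡ 4 mod 8.
7⁻¹ ≡ 7 (mod 8).
t ≡ 7*4 ≡ 4 (mod 8).
The smallest non-negative solution is t = 4.

4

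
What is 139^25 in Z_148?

95

25 in binary is 11001, i.e. 25 = 16 + 8 + 1.
139^1 ≡ 139 (mod 148)
139^2 ≡ 139^2 = 19321 ≡ 81 (mod 148)
139^4 ≡ 81^2 = 6561 ≡ 49 (mod 148)
139^8 ≡ 49^2 = 2401 ≡ 33 (mod 148)
139^16 ≡ 33^2 = 1089 ≡ 53 (mod 148)
139^25 = 139^16 · 139^8 · 139^1 ≡ 53 · 33 · 139 (mod 148).
Accumulate the product:
53 · 33 = 1749 ≡ 121
121 · 139 = 16819 ≡ 95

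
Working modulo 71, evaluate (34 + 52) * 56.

59

34 + 52 = 86 ≡ 15 (mod 71)
15 * 56 = 840 ≡ 59 (mod 71)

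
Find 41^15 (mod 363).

98

15 in binary is 1111, i.e. 15 = 8 + 4 + 2 + 1.
41^1 ≡ 41 (mod 363)
41^2 ≡ 41^2 = 1681 ≡ 229 (mod 363)
41^4 ≡ 229^2 = 52441 ≡ 169 (mod 363)
41^8 ≡ 169^2 = 28561 ≡ 247 (mod 363)
41^15 = 41^8 · 41^4 · 41^2 · 41^1 ≡ 247 · 169 · 229 · 41 (mod 363).
Accumulate the product:
247 · 169 = 41743 ≡ 361
361 · 229 = 82669 ≡ 268
268 · 41 = 10988 ≡ 98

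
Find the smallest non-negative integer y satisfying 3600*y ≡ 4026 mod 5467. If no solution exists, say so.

1705

gcd(3600, 5467) = 1, so a unique solution mod 5467 exists.
3600⁻¹ ≡ 4855 (mod 5467).
y ≡ 4855*4026 ≡ 1705 (mod 5467).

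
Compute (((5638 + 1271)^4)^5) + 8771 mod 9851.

5638 + 1271 = 6909
(6909)^4 ≡ 5312 (mod 9851)
(5312)^5 ≡ 7586 (mod 9851)
7586 + 8771 = 16357 ≡ 6506 (mod 9851)

6506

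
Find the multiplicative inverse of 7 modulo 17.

5

17 = 2×7 + 3
7 = 2×3 + 1
3 = 3×1 + 0
gcd(7, 17) = 1, so the inverse exists.
Back-substitute for 1:
1 = 1×7 − 2×3
  = −2×17 + 5×7
So 7⁻¹ ≡ 5 (mod 17).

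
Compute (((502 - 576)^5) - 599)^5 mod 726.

725

502 - 576 = -74 ≡ 652 (mod 726)
(652)^5 ≡ 34 (mod 726)
34 - 599 = -565 ≡ 161 (mod 726)
(161)^5 ≡ 725 (mod 726)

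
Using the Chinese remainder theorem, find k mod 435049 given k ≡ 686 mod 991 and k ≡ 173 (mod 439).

11587

991⁻¹ mod 439: 991*338 ≡ 1 (mod 439), so 991⁻¹ ≡ 338.
k = 686 + 991*((173 − 686)*338 mod 439) = 686 + 991*11 = 11587.
Check: 11587 mod 991 = 686, 11587 mod 439 = 173. ✓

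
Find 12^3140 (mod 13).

1

Compute successive squares:
3140 in binary is 110001000100, i.e. 3140 = 2048 + 1024 + 64 + 4.
12^1 ≡ 12 (mod 13)
12^2 ≡ 12^2 = 144 ≡ 1 (mod 13)
12^4 ≡ 1^2 = 1 (mod 13)
12^8 ≡ 1^2 = 1 (mod 13)
12^16 ≡ 1^2 = 1 (mod 13)
12^32 ≡ 1^2 = 1 (mod 13)
12^64 ≡ 1^2 = 1 (mod 13)
12^128 ≡ 1^2 = 1 (mod 13)
12^256 ≡ 1^2 = 1 (mod 13)
12^512 ≡ 1^2 = 1 (mod 13)
12^1024 ≡ 1^2 = 1 (mod 13)
12^2048 ≡ 1^2 = 1 (mod 13)
12^3140 = 12^2048 * 12^1024 * 12^64 * 12^4 ≡ 1 * 1 * 1 * 1 (mod 13).
Accumulate the product:
1 * 1 = 1
1 * 1 = 1
1 * 1 = 1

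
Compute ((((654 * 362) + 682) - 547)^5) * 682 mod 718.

698

654 * 362 = 236748 ≡ 526 (mod 718)
526 + 682 = 1208 ≡ 490 (mod 718)
490 - 547 = -57 ≡ 661 (mod 718)
(661)^5 ≡ 559 (mod 718)
559 * 682 = 381238 ≡ 698 (mod 718)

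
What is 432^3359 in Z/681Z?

3359 in binary is 110100011111, i.e. 3359 = 2048 + 1024 + 256 + 16 + 8 + 4 + 2 + 1.
432^1 ≡ 432 (mod 681)
432^2 ≡ 432^2 = 186624 ≡ 30 (mod 681)
432^4 ≡ 30^2 = 900 ≡ 219 (mod 681)
432^8 ≡ 219^2 = 47961 ≡ 291 (mod 681)
432^16 ≡ 291^2 = 84681 ≡ 237 (mod 681)
432^32 ≡ 237^2 = 56169 ≡ 327 (mod 681)
432^64 ≡ 327^2 = 106929 ≡ 12 (mod 681)
432^128 ≡ 12^2 = 144 (mod 681)
432^256 ≡ 144^2 = 20736 ≡ 306 (mod 681)
432^512 ≡ 306^2 = 93636 ≡ 339 (mod 681)
432^1024 ≡ 339^2 = 114921 ≡ 513 (mod 681)
432^2048 ≡ 513^2 = 263169 ≡ 303 (mod 681)
432^3359 = 432^2048 · 432^1024 · 432^256 · 432^16 · 432^8 · 432^4 · 432^2 · 432^1 ≡ 303 · 513 · 306 · 237 · 291 · 219 · 30 · 432 (mod 681).
Accumulate the product:
303 · 513 = 155439 ≡ 171
171 · 306 = 52326 ≡ 570
570 · 237 = 135090 ≡ 252
252 · 291 = 73332 ≡ 465
465 · 219 = 101835 ≡ 366
366 · 30 = 10980 ≡ 84
84 · 432 = 36288 ≡ 195

195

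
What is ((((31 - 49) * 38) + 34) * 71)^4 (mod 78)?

52

31 - 49 = -18 ≡ 60 (mod 78)
60 * 38 = 2280 ≡ 18 (mod 78)
18 + 34 = 52
52 * 71 = 3692 ≡ 26 (mod 78)
(26)^4 ≡ 52 (mod 78)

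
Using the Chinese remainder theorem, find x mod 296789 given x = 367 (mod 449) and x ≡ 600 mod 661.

449⁻¹ mod 661: 449·53 ≡ 1 (mod 661), so 449⁻¹ ≡ 53.
x = 367 + 449·((600 − 367)·53 mod 661) = 367 + 449·451 = 202866.

202866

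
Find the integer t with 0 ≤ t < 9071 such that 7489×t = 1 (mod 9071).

4891

Apply the Euclidean algorithm and back-substitute:
9071 = 1·7489 + 1582
7489 = 4·1582 + 1161
1582 = 1·1161 + 421
1161 = 2·421 + 319
421 = 1·319 + 102
319 = 3·102 + 13
102 = 7·13 + 11
13 = 1·11 + 2
11 = 5·2 + 1
2 = 2·1 + 0
gcd(7489, 9071) = 1, so the inverse exists.
Back-substitute for 1:
1 = 1·11 − 5·2
  = −5·13 + 6·11
  = 6·102 − 47·13
  = −47·319 + 147·102
  = 147·421 − 194·319
  = −194·1161 + 535·421
  = 535·1582 − 729·1161
  = −729·7489 + 3451·1582
  = 3451·9071 − 4180·7489
So 7489⁻¹ ≡ −4180 ≡ 4891 (mod 9071).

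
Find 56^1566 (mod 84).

28

Compute successive squares:
1566 in binary is 11000011110, i.e. 1566 = 1024 + 512 + 16 + 8 + 4 + 2.
56^1 ≡ 56 (mod 84)
56^2 ≡ 56^2 = 3136 ≡ 28 (mod 84)
56^4 ≡ 28^2 = 784 ≡ 28 (mod 84)
56^8 ≡ 28^2 = 784 ≡ 28 (mod 84)
56^16 ≡ 28^2 = 784 ≡ 28 (mod 84)
56^32 ≡ 28^2 = 784 ≡ 28 (mod 84)
56^64 ≡ 28^2 = 784 ≡ 28 (mod 84)
56^128 ≡ 28^2 = 784 ≡ 28 (mod 84)
56^256 ≡ 28^2 = 784 ≡ 28 (mod 84)
56^512 ≡ 28^2 = 784 ≡ 28 (mod 84)
56^1024 ≡ 28^2 = 784 ≡ 28 (mod 84)
56^1566 = 56^1024 * 56^512 * 56^16 * 56^8 * 56^4 * 56^2 ≡ 28 * 28 * 28 * 28 * 28 * 28 (mod 84).
Accumulate the product:
28 * 28 = 784 ≡ 28
28 * 28 = 784 ≡ 28
28 * 28 = 784 ≡ 28
28 * 28 = 784 ≡ 28
28 * 28 = 784 ≡ 28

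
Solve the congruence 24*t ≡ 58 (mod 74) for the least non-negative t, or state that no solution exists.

gcd(24, 74) = 2, and 2 | 58, so solutions exist.
Divide through by 2: 12*t = 29 (mod 37).
12⁻¹ ≡ 34 (mod 37).
t ≡ 34*29 ≡ 24 (mod 37).
The smallest non-negative solution is t = 24.

24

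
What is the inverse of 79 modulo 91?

91 = 1*79 + 12
79 = 6*12 + 7
12 = 1*7 + 5
7 = 1*5 + 2
5 = 2*2 + 1
2 = 2*1 + 0
gcd(79, 91) = 1, so the inverse exists.
Bézout: 1 = 33*91 − 38*79.
So 79⁻¹ ≡ −38 ≡ 53 (mod 91).

53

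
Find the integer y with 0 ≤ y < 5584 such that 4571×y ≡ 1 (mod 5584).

4691

5584 = 1×4571 + 1013
4571 = 4×1013 + 519
1013 = 1×519 + 494
519 = 1×494 + 25
494 = 19×25 + 19
25 = 1×19 + 6
19 = 3×6 + 1
6 = 6×1 + 0
gcd(4571, 5584) = 1, so the inverse exists.
Bézout: 1 = 731×5584 − 893×4571.
So 4571⁻¹ ≡ −893 ≡ 4691 (mod 5584).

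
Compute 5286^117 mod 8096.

6432

Compute successive squares:
117 in binary is 1110101, i.e. 117 = 64 + 32 + 16 + 4 + 1.
5286^1 ≡ 5286 (mod 8096)
5286^2 ≡ 5286^2 = 27941796 ≡ 2500 (mod 8096)
5286^4 ≡ 2500^2 = 6250000 ≡ 7984 (mod 8096)
5286^8 ≡ 7984^2 = 63744256 ≡ 4448 (mod 8096)
5286^16 ≡ 4448^2 = 19784704 ≡ 6176 (mod 8096)
5286^32 ≡ 6176^2 = 38142976 ≡ 2720 (mod 8096)
5286^64 ≡ 2720^2 = 7398400 ≡ 6752 (mod 8096)
5286^117 = 5286^64 * 5286^32 * 5286^16 * 5286^4 * 5286^1 ≡ 6752 * 2720 * 6176 * 7984 * 5286 (mod 8096).
Accumulate the product:
6752 * 2720 = 18365440 ≡ 3712
3712 * 6176 = 22925312 ≡ 5536
5536 * 7984 = 44199424 ≡ 3360
3360 * 5286 = 17760960 ≡ 6432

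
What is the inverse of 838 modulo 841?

280

841 = 1×838 + 3
838 = 279×3 + 1
3 = 3×1 + 0
gcd(838, 841) = 1, so the inverse exists.
Back-substitute for 1:
1 = 1×838 − 279×3
  = −279×841 + 280×838
So 838⁻¹ ≡ 280 (mod 841).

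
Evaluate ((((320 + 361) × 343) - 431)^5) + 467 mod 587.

320 + 361 = 681 ≡ 94 (mod 587)
94 × 343 = 32242 ≡ 544 (mod 587)
544 - 431 = 113
(113)^5 ≡ 236 (mod 587)
236 + 467 = 703 ≡ 116 (mod 587)

116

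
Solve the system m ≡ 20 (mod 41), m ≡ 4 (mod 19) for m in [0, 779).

41⁻¹ mod 19: 41×13 ≡ 1 (mod 19), so 41⁻¹ ≡ 13.
m = 20 + 41×((4 − 20)×13 mod 19) = 20 + 41×1 = 61.

61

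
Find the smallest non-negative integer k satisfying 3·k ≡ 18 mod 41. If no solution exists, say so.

6

gcd(3, 41) = 1, so a unique solution mod 41 exists.
3⁻¹ ≡ 14 (mod 41).
k ≡ 14·18 ≡ 6 (mod 41).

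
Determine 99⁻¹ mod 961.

961 = 9·99 + 70
99 = 1·70 + 29
70 = 2·29 + 12
29 = 2·12 + 5
12 = 2·5 + 2
5 = 2·2 + 1
2 = 2·1 + 0
gcd(99, 961) = 1, so the inverse exists.
Bézout: 1 = −41·961 + 398·99.
So 99⁻¹ ≡ 398 (mod 961).

398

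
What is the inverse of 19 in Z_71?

15

71 = 3*19 + 14
19 = 1*14 + 5
14 = 2*5 + 4
5 = 1*4 + 1
4 = 4*1 + 0
gcd(19, 71) = 1, so the inverse exists.
Back-substitute for 1:
1 = 1*5 − 1*4
  = −1*14 + 3*5
  = 3*19 − 4*14
  = −4*71 + 15*19
So 19⁻¹ ≡ 15 (mod 71).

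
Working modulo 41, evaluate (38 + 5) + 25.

38 + 5 = 43 ≡ 2 (mod 41)
2 + 25 = 27

27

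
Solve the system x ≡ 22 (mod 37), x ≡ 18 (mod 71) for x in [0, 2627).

37⁻¹ mod 71: 37·48 ≡ 1 (mod 71), so 37⁻¹ ≡ 48.
x = 22 + 37·((18 − 22)·48 mod 71) = 22 + 37·21 = 799.
Check: 799 mod 37 = 22, 799 mod 71 = 18. ✓

799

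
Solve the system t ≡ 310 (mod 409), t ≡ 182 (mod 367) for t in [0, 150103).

134871

409⁻¹ mod 367: 409*201 ≡ 1 (mod 367), so 409⁻¹ ≡ 201.
t = 310 + 409*((182 − 310)*201 mod 367) = 310 + 409*329 = 134871.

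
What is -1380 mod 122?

-1380 = -12·122 + 84, so -1380 ≡ 84 (mod 122).

84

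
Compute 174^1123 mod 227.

1123 in binary is 10001100011, i.e. 1123 = 1024 + 64 + 32 + 2 + 1.
174^1 ≡ 174 (mod 227)
174^2 ≡ 174^2 = 30276 ≡ 85 (mod 227)
174^4 ≡ 85^2 = 7225 ≡ 188 (mod 227)
174^8 ≡ 188^2 = 35344 ≡ 159 (mod 227)
174^16 ≡ 159^2 = 25281 ≡ 84 (mod 227)
174^32 ≡ 84^2 = 7056 ≡ 19 (mod 227)
174^64 ≡ 19^2 = 361 ≡ 134 (mod 227)
174^128 ≡ 134^2 = 17956 ≡ 23 (mod 227)
174^256 ≡ 23^2 = 529 ≡ 75 (mod 227)
174^512 ≡ 75^2 = 5625 ≡ 177 (mod 227)
174^1024 ≡ 177^2 = 31329 ≡ 3 (mod 227)
174^1123 = 174^1024 * 174^64 * 174^32 * 174^2 * 174^1 ≡ 3 * 134 * 19 * 85 * 174 (mod 227).
Accumulate the product:
3 * 134 = 402 ≡ 175
175 * 19 = 3325 ≡ 147
147 * 85 = 12495 ≡ 10
10 * 174 = 1740 ≡ 151

151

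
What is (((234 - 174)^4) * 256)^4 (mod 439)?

234 - 174 = 60
(60)^4 ≡ 281 (mod 439)
281 * 256 = 71936 ≡ 379 (mod 439)
(379)^4 ≡ 281 (mod 439)

281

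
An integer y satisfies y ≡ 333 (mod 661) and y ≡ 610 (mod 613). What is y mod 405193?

661⁻¹ mod 613: 661×447 ≡ 1 (mod 613), so 661⁻¹ ≡ 447.
y = 333 + 661×((610 − 333)×447 mod 613) = 333 + 661×606 = 400899.
Check: 400899 mod 661 = 333, 400899 mod 613 = 610. ✓

400899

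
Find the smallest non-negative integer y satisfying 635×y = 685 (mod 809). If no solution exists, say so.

gcd(635, 809) = 1, so a unique solution mod 809 exists.
635⁻¹ ≡ 358 (mod 809).
y ≡ 358×685 ≡ 103 (mod 809).

103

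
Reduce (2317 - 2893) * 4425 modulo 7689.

2317 - 2893 = -576 ≡ 7113 (mod 7689)
7113 * 4425 = 31475025 ≡ 3948 (mod 7689)

3948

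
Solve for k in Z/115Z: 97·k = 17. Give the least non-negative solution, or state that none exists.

31

gcd(97, 115) = 1, so a unique solution mod 115 exists.
97⁻¹ ≡ 83 (mod 115).
k ≡ 83·17 ≡ 31 (mod 115).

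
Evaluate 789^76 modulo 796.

Using repeated squaring:
789^1 ≡ 789 (mod 796)
789^2 ≡ 789^2 = 622521 ≡ 49 (mod 796)
789^4 ≡ 49^2 = 2401 ≡ 13 (mod 796)
789^8 ≡ 13^2 = 169 (mod 796)
789^16 ≡ 169^2 = 28561 ≡ 701 (mod 796)
789^32 ≡ 701^2 = 491401 ≡ 269 (mod 796)
789^64 ≡ 269^2 = 72361 ≡ 721 (mod 796)
789^76 = 789^64 * 789^8 * 789^4 ≡ 721 * 169 * 13 (mod 796).
Accumulate the product:
721 * 169 = 121849 ≡ 61
61 * 13 = 793

793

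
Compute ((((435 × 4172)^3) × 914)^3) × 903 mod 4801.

234

435 × 4172 = 1814820 ≡ 42 (mod 4801)
(42)^3 ≡ 2073 (mod 4801)
2073 × 914 = 1894722 ≡ 3128 (mod 4801)
(3128)^3 ≡ 3924 (mod 4801)
3924 × 903 = 3543372 ≡ 234 (mod 4801)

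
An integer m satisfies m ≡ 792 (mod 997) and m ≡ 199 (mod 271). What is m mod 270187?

997⁻¹ mod 271: 997·190 ≡ 1 (mod 271), so 997⁻¹ ≡ 190.
m = 792 + 997·((199 − 792)·190 mod 271) = 792 + 997·66 = 66594.

66594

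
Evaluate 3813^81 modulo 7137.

4185

3813^1 ≡ 3813 (mod 7137)
3813^2 ≡ 3813^2 = 14538969 ≡ 900 (mod 7137)
3813^4 ≡ 900^2 = 810000 ≡ 3519 (mod 7137)
3813^8 ≡ 3519^2 = 12383361 ≡ 666 (mod 7137)
3813^16 ≡ 666^2 = 443556 ≡ 1062 (mod 7137)
3813^32 ≡ 1062^2 = 1127844 ≡ 198 (mod 7137)
3813^64 ≡ 198^2 = 39204 ≡ 3519 (mod 7137)
3813^81 = 3813^64 × 3813^16 × 3813^1 ≡ 3519 × 1062 × 3813 (mod 7137).
Accumulate the product:
3519 × 1062 = 3737178 ≡ 4527
4527 × 3813 = 17261451 ≡ 4185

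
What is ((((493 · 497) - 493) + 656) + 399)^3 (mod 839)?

493 · 497 = 245021 ≡ 33 (mod 839)
33 - 493 = -460 ≡ 379 (mod 839)
379 + 656 = 1035 ≡ 196 (mod 839)
196 + 399 = 595
(595)^3 ≡ 501 (mod 839)

501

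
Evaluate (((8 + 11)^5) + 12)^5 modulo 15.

8 + 11 = 19 ≡ 4 (mod 15)
(4)^5 ≡ 4 (mod 15)
4 + 12 = 16 ≡ 1 (mod 15)
(1)^5 ≡ 1 (mod 15)

1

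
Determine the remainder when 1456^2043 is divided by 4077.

3970

Compute successive squares:
2043 in binary is 11111111011, i.e. 2043 = 1024 + 512 + 256 + 128 + 64 + 32 + 16 + 8 + 2 + 1.
1456^1 ≡ 1456 (mod 4077)
1456^2 ≡ 1456^2 = 2119936 ≡ 3973 (mod 4077)
1456^4 ≡ 3973^2 = 15784729 ≡ 2662 (mod 4077)
1456^8 ≡ 2662^2 = 7086244 ≡ 418 (mod 4077)
1456^16 ≡ 418^2 = 174724 ≡ 3490 (mod 4077)
1456^32 ≡ 3490^2 = 12180100 ≡ 2101 (mod 4077)
1456^64 ≡ 2101^2 = 4414201 ≡ 2887 (mod 4077)
1456^128 ≡ 2887^2 = 8334769 ≡ 1381 (mod 4077)
1456^256 ≡ 1381^2 = 1907161 ≡ 3202 (mod 4077)
1456^512 ≡ 3202^2 = 10252804 ≡ 3226 (mod 4077)
1456^1024 ≡ 3226^2 = 10407076 ≡ 2572 (mod 4077)
1456^2043 = 1456^1024 * 1456^512 * 1456^256 * 1456^128 * 1456^64 * 1456^32 * 1456^16 * 1456^8 * 1456^2 * 1456^1 ≡ 2572 * 3226 * 3202 * 1381 * 2887 * 2101 * 3490 * 418 * 3973 * 1456 (mod 4077).
Accumulate the product:
2572 * 3226 = 8297272 ≡ 577
577 * 3202 = 1847554 ≡ 673
673 * 1381 = 929413 ≡ 3934
3934 * 2887 = 11357458 ≡ 3013
3013 * 2101 = 6330313 ≡ 2809
2809 * 3490 = 9803410 ≡ 2302
2302 * 418 = 962236 ≡ 64
64 * 3973 = 254272 ≡ 1498
1498 * 1456 = 2181088 ≡ 3970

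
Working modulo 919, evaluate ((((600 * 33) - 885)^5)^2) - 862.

600 * 33 = 19800 ≡ 501 (mod 919)
501 - 885 = -384 ≡ 535 (mod 919)
(535)^5 ≡ 305 (mod 919)
(305)^2 ≡ 206 (mod 919)
206 - 862 = -656 ≡ 263 (mod 919)

263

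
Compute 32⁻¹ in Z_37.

22

37 = 1×32 + 5
32 = 6×5 + 2
5 = 2×2 + 1
2 = 2×1 + 0
gcd(32, 37) = 1, so the inverse exists.
Back-substitute for 1:
1 = 1×5 − 2×2
  = −2×32 + 13×5
  = 13×37 − 15×32
So 32⁻¹ ≡ −15 ≡ 22 (mod 37).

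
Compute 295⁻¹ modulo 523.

484

523 = 1×295 + 228
295 = 1×228 + 67
228 = 3×67 + 27
67 = 2×27 + 13
27 = 2×13 + 1
13 = 13×1 + 0
gcd(295, 523) = 1, so the inverse exists.
Bézout: 1 = 22×523 − 39×295.
So 295⁻¹ ≡ −39 ≡ 484 (mod 523).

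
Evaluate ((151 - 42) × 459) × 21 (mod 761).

471

151 - 42 = 109
109 × 459 = 50031 ≡ 566 (mod 761)
566 × 21 = 11886 ≡ 471 (mod 761)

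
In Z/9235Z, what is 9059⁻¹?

6454

Run the extended Euclidean algorithm:
9235 = 1·9059 + 176
9059 = 51·176 + 83
176 = 2·83 + 10
83 = 8·10 + 3
10 = 3·3 + 1
3 = 3·1 + 0
gcd(9059, 9235) = 1, so the inverse exists.
Bézout: 1 = 2728·9235 − 2781·9059.
So 9059⁻¹ ≡ −2781 ≡ 6454 (mod 9235).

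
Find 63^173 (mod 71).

By square-and-multiply:
63^1 ≡ 63 (mod 71)
63^2 ≡ 63^2 = 3969 ≡ 64 (mod 71)
63^4 ≡ 64^2 = 4096 ≡ 49 (mod 71)
63^8 ≡ 49^2 = 2401 ≡ 58 (mod 71)
63^16 ≡ 58^2 = 3364 ≡ 27 (mod 71)
63^32 ≡ 27^2 = 729 ≡ 19 (mod 71)
63^64 ≡ 19^2 = 361 ≡ 6 (mod 71)
63^128 ≡ 6^2 = 36 (mod 71)
63^173 = 63^128 × 63^32 × 63^8 × 63^4 × 63^1 ≡ 36 × 19 × 58 × 49 × 63 (mod 71).
Accumulate the product:
36 × 19 = 684 ≡ 45
45 × 58 = 2610 ≡ 54
54 × 49 = 2646 ≡ 19
19 × 63 = 1197 ≡ 61

61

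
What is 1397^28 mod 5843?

28 in binary is 11100, i.e. 28 = 16 + 8 + 4.
1397^1 ≡ 1397 (mod 5843)
1397^2 ≡ 1397^2 = 1951609 ≡ 47 (mod 5843)
1397^4 ≡ 47^2 = 2209 (mod 5843)
1397^8 ≡ 2209^2 = 4879681 ≡ 776 (mod 5843)
1397^16 ≡ 776^2 = 602176 ≡ 347 (mod 5843)
1397^28 = 1397^16 · 1397^8 · 1397^4 ≡ 347 · 776 · 2209 (mod 5843).
Accumulate the product:
347 · 776 = 269272 ≡ 494
494 · 2209 = 1091246 ≡ 4448

4448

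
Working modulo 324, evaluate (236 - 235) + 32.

33

236 - 235 = 1
1 + 32 = 33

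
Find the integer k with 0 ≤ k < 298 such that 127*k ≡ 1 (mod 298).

237

298 = 2*127 + 44
127 = 2*44 + 39
44 = 1*39 + 5
39 = 7*5 + 4
5 = 1*4 + 1
4 = 4*1 + 0
gcd(127, 298) = 1, so the inverse exists.
Back-substitute for 1:
1 = 1*5 − 1*4
  = −1*39 + 8*5
  = 8*44 − 9*39
  = −9*127 + 26*44
  = 26*298 − 61*127
So 127⁻¹ ≡ −61 ≡ 237 (mod 298).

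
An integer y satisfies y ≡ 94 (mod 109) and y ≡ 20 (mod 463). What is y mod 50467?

109⁻¹ mod 463: 109·17 ≡ 1 (mod 463), so 109⁻¹ ≡ 17.
y = 94 + 109·((20 − 94)·17 mod 463) = 94 + 109·131 = 14373.

14373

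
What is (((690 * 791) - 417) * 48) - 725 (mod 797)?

690 * 791 = 545790 ≡ 642 (mod 797)
642 - 417 = 225
225 * 48 = 10800 ≡ 439 (mod 797)
439 - 725 = -286 ≡ 511 (mod 797)

511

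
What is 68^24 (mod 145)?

Using repeated squaring:
24 in binary is 11000, i.e. 24 = 16 + 8.
68^1 ≡ 68 (mod 145)
68^2 ≡ 68^2 = 4624 ≡ 129 (mod 145)
68^4 ≡ 129^2 = 16641 ≡ 111 (mod 145)
68^8 ≡ 111^2 = 12321 ≡ 141 (mod 145)
68^16 ≡ 141^2 = 19881 ≡ 16 (mod 145)
68^24 = 68^16 · 68^8 ≡ 16 · 141 (mod 145).
16 · 141 = 2256 ≡ 81 (mod 145).

81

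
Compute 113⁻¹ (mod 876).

Apply the Euclidean algorithm and back-substitute:
876 = 7×113 + 85
113 = 1×85 + 28
85 = 3×28 + 1
28 = 28×1 + 0
gcd(113, 876) = 1, so the inverse exists.
Back-substitute for 1:
1 = 1×85 − 3×28
  = −3×113 + 4×85
  = 4×876 − 31×113
So 113⁻¹ ≡ −31 ≡ 845 (mod 876).

845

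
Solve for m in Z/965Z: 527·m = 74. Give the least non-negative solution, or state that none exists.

gcd(527, 965) = 1, so a unique solution mod 965 exists.
527⁻¹ ≡ 553 (mod 965).
m ≡ 553·74 ≡ 392 (mod 965).

392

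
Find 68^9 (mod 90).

8

9 in binary is 1001, i.e. 9 = 8 + 1.
68^1 ≡ 68 (mod 90)
68^2 ≡ 68^2 = 4624 ≡ 34 (mod 90)
68^4 ≡ 34^2 = 1156 ≡ 76 (mod 90)
68^8 ≡ 76^2 = 5776 ≡ 16 (mod 90)
68^9 = 68^8 × 68^1 ≡ 16 × 68 (mod 90).
16 × 68 = 1088 ≡ 8 (mod 90).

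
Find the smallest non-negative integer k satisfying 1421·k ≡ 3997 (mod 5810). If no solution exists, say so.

gcd(1421, 5810) = 7, and 7 | 3997, so solutions exist.
Divide through by 7: 203·k mod 830 = 571.
203⁻¹ ≡ 507 (mod 830).
k ≡ 507·571 ≡ 657 (mod 830).
The smallest non-negative solution is k = 657.

657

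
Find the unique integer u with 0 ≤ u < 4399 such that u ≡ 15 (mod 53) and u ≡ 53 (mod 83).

53⁻¹ mod 83: 53*47 ≡ 1 (mod 83), so 53⁻¹ ≡ 47.
u = 15 + 53*((53 − 15)*47 mod 83) = 15 + 53*43 = 2294.
Check: 2294 mod 53 = 15, 2294 mod 83 = 53. ✓

2294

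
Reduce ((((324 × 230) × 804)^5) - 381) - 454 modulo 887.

324 × 230 = 74520 ≡ 12 (mod 887)
12 × 804 = 9648 ≡ 778 (mod 887)
(778)^5 ≡ 398 (mod 887)
398 - 381 = 17
17 - 454 = -437 ≡ 450 (mod 887)

450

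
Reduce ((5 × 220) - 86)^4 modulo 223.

127

5 × 220 = 1100 ≡ 208 (mod 223)
208 - 86 = 122
(122)^4 ≡ 127 (mod 223)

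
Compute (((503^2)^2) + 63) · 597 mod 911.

(503)^2 ≡ 662 (mod 911)
(662)^2 ≡ 53 (mod 911)
53 + 63 = 116
116 · 597 = 69252 ≡ 16 (mod 911)

16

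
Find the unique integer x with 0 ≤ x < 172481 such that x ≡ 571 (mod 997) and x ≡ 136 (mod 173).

997⁻¹ mod 173: 997×135 ≡ 1 (mod 173), so 997⁻¹ ≡ 135.
x = 571 + 997×((136 − 571)×135 mod 173) = 571 + 997×95 = 95286.

95286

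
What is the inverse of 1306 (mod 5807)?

3028

Run the extended Euclidean algorithm:
5807 = 4*1306 + 583
1306 = 2*583 + 140
583 = 4*140 + 23
140 = 6*23 + 2
23 = 11*2 + 1
2 = 2*1 + 0
gcd(1306, 5807) = 1, so the inverse exists.
Bézout: 1 = 625*5807 − 2779*1306.
So 1306⁻¹ ≡ −2779 ≡ 3028 (mod 5807).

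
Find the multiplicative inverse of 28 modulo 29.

28

29 = 1·28 + 1
28 = 28·1 + 0
gcd(28, 29) = 1, so the inverse exists.
Back-substitute for 1:
1 = 1·29 − 1·28
So 28⁻¹ ≡ −1 ≡ 28 (mod 29).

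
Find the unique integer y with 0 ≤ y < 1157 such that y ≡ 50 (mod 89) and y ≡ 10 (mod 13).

89⁻¹ mod 13: 89×6 ≡ 1 (mod 13), so 89⁻¹ ≡ 6.
y = 50 + 89×((10 − 50)×6 mod 13) = 50 + 89×7 = 673.

673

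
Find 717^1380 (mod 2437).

1235

By square-and-multiply:
1380 in binary is 10101100100, i.e. 1380 = 1024 + 256 + 64 + 32 + 4.
717^1 ≡ 717 (mod 2437)
717^2 ≡ 717^2 = 514089 ≡ 2319 (mod 2437)
717^4 ≡ 2319^2 = 5377761 ≡ 1739 (mod 2437)
717^8 ≡ 1739^2 = 3024121 ≡ 2241 (mod 2437)
717^16 ≡ 2241^2 = 5022081 ≡ 1861 (mod 2437)
717^32 ≡ 1861^2 = 3463321 ≡ 344 (mod 2437)
717^64 ≡ 344^2 = 118336 ≡ 1360 (mod 2437)
717^128 ≡ 1360^2 = 1849600 ≡ 2354 (mod 2437)
717^256 ≡ 2354^2 = 5541316 ≡ 2015 (mod 2437)
717^512 ≡ 2015^2 = 4060225 ≡ 183 (mod 2437)
717^1024 ≡ 183^2 = 33489 ≡ 1808 (mod 2437)
717^1380 = 717^1024 × 717^256 × 717^64 × 717^32 × 717^4 ≡ 1808 × 2015 × 1360 × 344 × 1739 (mod 2437).
Accumulate the product:
1808 × 2015 = 3643120 ≡ 2242
2242 × 1360 = 3049120 ≡ 433
433 × 344 = 148952 ≡ 295
295 × 1739 = 513005 ≡ 1235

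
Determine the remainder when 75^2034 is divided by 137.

75^1 ≡ 75 (mod 137)
75^2 ≡ 75^2 = 5625 ≡ 8 (mod 137)
75^4 ≡ 8^2 = 64 (mod 137)
75^8 ≡ 64^2 = 4096 ≡ 123 (mod 137)
75^16 ≡ 123^2 = 15129 ≡ 59 (mod 137)
75^32 ≡ 59^2 = 3481 ≡ 56 (mod 137)
75^64 ≡ 56^2 = 3136 ≡ 122 (mod 137)
75^128 ≡ 122^2 = 14884 ≡ 88 (mod 137)
75^256 ≡ 88^2 = 7744 ≡ 72 (mod 137)
75^512 ≡ 72^2 = 5184 ≡ 115 (mod 137)
75^1024 ≡ 115^2 = 13225 ≡ 73 (mod 137)
75^2034 = 75^1024 · 75^512 · 75^256 · 75^128 · 75^64 · 75^32 · 75^16 · 75^2 ≡ 73 · 115 · 72 · 88 · 122 · 56 · 59 · 8 (mod 137).
Accumulate the product:
73 · 115 = 8395 ≡ 38
38 · 72 = 2736 ≡ 133
133 · 88 = 11704 ≡ 59
59 · 122 = 7198 ≡ 74
74 · 56 = 4144 ≡ 34
34 · 59 = 2006 ≡ 88
88 · 8 = 704 ≡ 19

19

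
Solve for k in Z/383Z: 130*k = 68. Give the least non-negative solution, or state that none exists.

248

gcd(130, 383) = 1, so a unique solution mod 383 exists.
130⁻¹ ≡ 274 (mod 383).
k ≡ 274*68 ≡ 248 (mod 383).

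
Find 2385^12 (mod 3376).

By square-and-multiply:
12 in binary is 1100, i.e. 12 = 8 + 4.
2385^1 ≡ 2385 (mod 3376)
2385^2 ≡ 2385^2 = 5688225 ≡ 3041 (mod 3376)
2385^4 ≡ 3041^2 = 9247681 ≡ 817 (mod 3376)
2385^8 ≡ 817^2 = 667489 ≡ 2417 (mod 3376)
2385^12 = 2385^8 · 2385^4 ≡ 2417 · 817 (mod 3376).
2417 · 817 = 1974689 ≡ 3105 (mod 3376).

3105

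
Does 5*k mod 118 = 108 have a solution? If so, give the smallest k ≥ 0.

116

gcd(5, 118) = 1, so a unique solution mod 118 exists.
5⁻¹ ≡ 71 (mod 118).
k ≡ 71*108 ≡ 116 (mod 118).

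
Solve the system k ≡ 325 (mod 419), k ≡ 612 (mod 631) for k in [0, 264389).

245440

419⁻¹ mod 631: 419*378 ≡ 1 (mod 631), so 419⁻¹ ≡ 378.
k = 325 + 419*((612 − 325)*378 mod 631) = 325 + 419*585 = 245440.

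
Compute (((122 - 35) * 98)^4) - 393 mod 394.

122 - 35 = 87
87 * 98 = 8526 ≡ 252 (mod 394)
(252)^4 ≡ 172 (mod 394)
172 - 393 = -221 ≡ 173 (mod 394)

173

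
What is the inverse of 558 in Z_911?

Apply the Euclidean algorithm and back-substitute:
911 = 1·558 + 353
558 = 1·353 + 205
353 = 1·205 + 148
205 = 1·148 + 57
148 = 2·57 + 34
57 = 1·34 + 23
34 = 1·23 + 11
23 = 2·11 + 1
11 = 11·1 + 0
gcd(558, 911) = 1, so the inverse exists.
Back-substitute for 1:
1 = 1·23 − 2·11
  = −2·34 + 3·23
  = 3·57 − 5·34
  = −5·148 + 13·57
  = 13·205 − 18·148
  = −18·353 + 31·205
  = 31·558 − 49·353
  = −49·911 + 80·558
So 558⁻¹ ≡ 80 (mod 911).

80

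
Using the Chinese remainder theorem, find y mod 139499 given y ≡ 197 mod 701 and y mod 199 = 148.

116563

701⁻¹ mod 199: 701*155 ≡ 1 (mod 199), so 701⁻¹ ≡ 155.
y = 197 + 701*((148 − 197)*155 mod 199) = 197 + 701*166 = 116563.
Check: 116563 mod 701 = 197, 116563 mod 199 = 148. ✓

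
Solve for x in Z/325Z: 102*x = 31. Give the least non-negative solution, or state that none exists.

gcd(102, 325) = 1, so a unique solution mod 325 exists.
102⁻¹ ≡ 188 (mod 325).
x ≡ 188*31 ≡ 303 (mod 325).

303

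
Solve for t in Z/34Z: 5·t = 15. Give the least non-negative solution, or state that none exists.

3

gcd(5, 34) = 1, so a unique solution mod 34 exists.
5⁻¹ ≡ 7 (mod 34).
t ≡ 7·15 ≡ 3 (mod 34).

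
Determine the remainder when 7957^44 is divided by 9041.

3377

Using repeated squaring:
7957^1 ≡ 7957 (mod 9041)
7957^2 ≡ 7957^2 = 63313849 ≡ 8767 (mod 9041)
7957^4 ≡ 8767^2 = 76860289 ≡ 2748 (mod 9041)
7957^8 ≡ 2748^2 = 7551504 ≡ 2269 (mod 9041)
7957^16 ≡ 2269^2 = 5148361 ≡ 4032 (mod 9041)
7957^32 ≡ 4032^2 = 16257024 ≡ 1306 (mod 9041)
7957^44 = 7957^32 × 7957^8 × 7957^4 ≡ 1306 × 2269 × 2748 (mod 9041).
Accumulate the product:
1306 × 2269 = 2963314 ≡ 6907
6907 × 2748 = 18980436 ≡ 3377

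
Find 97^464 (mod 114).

25

464 in binary is 111010000, i.e. 464 = 256 + 128 + 64 + 16.
97^1 ≡ 97 (mod 114)
97^2 ≡ 97^2 = 9409 ≡ 61 (mod 114)
97^4 ≡ 61^2 = 3721 ≡ 73 (mod 114)
97^8 ≡ 73^2 = 5329 ≡ 85 (mod 114)
97^16 ≡ 85^2 = 7225 ≡ 43 (mod 114)
97^32 ≡ 43^2 = 1849 ≡ 25 (mod 114)
97^64 ≡ 25^2 = 625 ≡ 55 (mod 114)
97^128 ≡ 55^2 = 3025 ≡ 61 (mod 114)
97^256 ≡ 61^2 = 3721 ≡ 73 (mod 114)
97^464 = 97^256 * 97^128 * 97^64 * 97^16 ≡ 73 * 61 * 55 * 43 (mod 114).
Accumulate the product:
73 * 61 = 4453 ≡ 7
7 * 55 = 385 ≡ 43
43 * 43 = 1849 ≡ 25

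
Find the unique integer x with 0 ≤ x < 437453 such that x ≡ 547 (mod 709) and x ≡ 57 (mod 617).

709⁻¹ mod 617: 709*503 ≡ 1 (mod 617), so 709⁻¹ ≡ 503.
x = 547 + 709*((57 − 547)*503 mod 617) = 547 + 709*330 = 234517.

234517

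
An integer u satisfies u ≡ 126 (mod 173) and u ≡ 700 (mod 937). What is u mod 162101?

132817

173⁻¹ mod 937: 173×65 ≡ 1 (mod 937), so 173⁻¹ ≡ 65.
u = 126 + 173×((700 − 126)×65 mod 937) = 126 + 173×767 = 132817.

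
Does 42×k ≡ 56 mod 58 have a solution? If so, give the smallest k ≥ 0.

gcd(42, 58) = 2, and 2 | 56, so solutions exist.
Divide through by 2: 21×k = 28 (mod 29).
21⁻¹ ≡ 18 (mod 29).
k ≡ 18×28 ≡ 11 (mod 29).
The smallest non-negative solution is k = 11.

11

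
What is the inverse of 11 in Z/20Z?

Apply the Euclidean algorithm and back-substitute:
20 = 1×11 + 9
11 = 1×9 + 2
9 = 4×2 + 1
2 = 2×1 + 0
gcd(11, 20) = 1, so the inverse exists.
Back-substitute for 1:
1 = 1×9 − 4×2
  = −4×11 + 5×9
  = 5×20 − 9×11
So 11⁻¹ ≡ −9 ≡ 11 (mod 20).

11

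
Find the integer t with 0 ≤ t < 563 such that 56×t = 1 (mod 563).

372

563 = 10×56 + 3
56 = 18×3 + 2
3 = 1×2 + 1
2 = 2×1 + 0
gcd(56, 563) = 1, so the inverse exists.
Back-substitute for 1:
1 = 1×3 − 1×2
  = −1×56 + 19×3
  = 19×563 − 191×56
So 56⁻¹ ≡ −191 ≡ 372 (mod 563).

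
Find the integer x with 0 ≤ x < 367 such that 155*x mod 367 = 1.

Run the extended Euclidean algorithm:
367 = 2*155 + 57
155 = 2*57 + 41
57 = 1*41 + 16
41 = 2*16 + 9
16 = 1*9 + 7
9 = 1*7 + 2
7 = 3*2 + 1
2 = 2*1 + 0
gcd(155, 367) = 1, so the inverse exists.
Bézout: 1 = 68*367 − 161*155.
So 155⁻¹ ≡ −161 ≡ 206 (mod 367).

206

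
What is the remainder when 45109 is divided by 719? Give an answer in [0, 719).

531

45109 = 62·719 + 531, so 45109 ≡ 531 (mod 719).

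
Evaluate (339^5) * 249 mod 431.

361

(339)^5 ≡ 133 (mod 431)
133 * 249 = 33117 ≡ 361 (mod 431)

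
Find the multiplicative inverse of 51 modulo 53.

26

Apply the Euclidean algorithm and back-substitute:
53 = 1·51 + 2
51 = 25·2 + 1
2 = 2·1 + 0
gcd(51, 53) = 1, so the inverse exists.
Bézout: 1 = −25·53 + 26·51.
So 51⁻¹ ≡ 26 (mod 53).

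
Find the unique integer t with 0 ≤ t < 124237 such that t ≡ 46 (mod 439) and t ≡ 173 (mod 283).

439⁻¹ mod 283: 439*205 ≡ 1 (mod 283), so 439⁻¹ ≡ 205.
t = 46 + 439*((173 − 46)*205 mod 283) = 46 + 439*282 = 123844.
Check: 123844 mod 439 = 46, 123844 mod 283 = 173. ✓

123844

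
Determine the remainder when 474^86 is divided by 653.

99

474^1 ≡ 474 (mod 653)
474^2 ≡ 474^2 = 224676 ≡ 44 (mod 653)
474^4 ≡ 44^2 = 1936 ≡ 630 (mod 653)
474^8 ≡ 630^2 = 396900 ≡ 529 (mod 653)
474^16 ≡ 529^2 = 279841 ≡ 357 (mod 653)
474^32 ≡ 357^2 = 127449 ≡ 114 (mod 653)
474^64 ≡ 114^2 = 12996 ≡ 589 (mod 653)
474^86 = 474^64 · 474^16 · 474^4 · 474^2 ≡ 589 · 357 · 630 · 44 (mod 653).
Accumulate the product:
589 · 357 = 210273 ≡ 7
7 · 630 = 4410 ≡ 492
492 · 44 = 21648 ≡ 99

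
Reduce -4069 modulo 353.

-4069 = -12×353 + 167, so -4069 ≡ 167 (mod 353).

167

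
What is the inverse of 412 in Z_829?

Apply the Euclidean algorithm and back-substitute:
829 = 2·412 + 5
412 = 82·5 + 2
5 = 2·2 + 1
2 = 2·1 + 0
gcd(412, 829) = 1, so the inverse exists.
Back-substitute for 1:
1 = 1·5 − 2·2
  = −2·412 + 165·5
  = 165·829 − 332·412
So 412⁻¹ ≡ −332 ≡ 497 (mod 829).

497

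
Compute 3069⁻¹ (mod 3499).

3084

3499 = 1*3069 + 430
3069 = 7*430 + 59
430 = 7*59 + 17
59 = 3*17 + 8
17 = 2*8 + 1
8 = 8*1 + 0
gcd(3069, 3499) = 1, so the inverse exists.
Back-substitute for 1:
1 = 1*17 − 2*8
  = −2*59 + 7*17
  = 7*430 − 51*59
  = −51*3069 + 364*430
  = 364*3499 − 415*3069
So 3069⁻¹ ≡ −415 ≡ 3084 (mod 3499).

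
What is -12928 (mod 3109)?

2617

-12928 = -5·3109 + 2617, so -12928 ≡ 2617 (mod 3109).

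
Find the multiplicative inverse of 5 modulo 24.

5

24 = 4·5 + 4
5 = 1·4 + 1
4 = 4·1 + 0
gcd(5, 24) = 1, so the inverse exists.
Back-substitute for 1:
1 = 1·5 − 1·4
  = −1·24 + 5·5
So 5⁻¹ ≡ 5 (mod 24).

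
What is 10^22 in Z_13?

22 in binary is 10110, i.e. 22 = 16 + 4 + 2.
10^1 ≡ 10 (mod 13)
10^2 ≡ 10^2 = 100 ≡ 9 (mod 13)
10^4 ≡ 9^2 = 81 ≡ 3 (mod 13)
10^8 ≡ 3^2 = 9 (mod 13)
10^16 ≡ 9^2 = 81 ≡ 3 (mod 13)
10^22 = 10^16 * 10^4 * 10^2 ≡ 3 * 3 * 9 (mod 13).
Accumulate the product:
3 * 3 = 9
9 * 9 = 81 ≡ 3

3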